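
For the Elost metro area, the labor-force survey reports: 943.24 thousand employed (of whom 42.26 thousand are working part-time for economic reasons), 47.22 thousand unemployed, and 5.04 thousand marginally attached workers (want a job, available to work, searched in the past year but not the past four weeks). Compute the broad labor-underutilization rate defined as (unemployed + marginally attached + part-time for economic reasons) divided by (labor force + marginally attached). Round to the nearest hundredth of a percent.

Labor force = 943.24 + 47.22 = 990.46 thousand.
Numerator = 47.22 + 5.04 + 42.26 = 94.52 thousand.
Denominator = 990.46 + 5.04 = 995.50 thousand.
Broad rate = 94.52 / 995.50 = 9.49%.

Broad underutilization rate ≈ 9.49%.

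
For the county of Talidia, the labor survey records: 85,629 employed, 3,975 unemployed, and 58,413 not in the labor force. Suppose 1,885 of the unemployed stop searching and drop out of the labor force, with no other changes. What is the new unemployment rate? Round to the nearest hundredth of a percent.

New unemployment rate ≈ 2.38%.

Initially, labor force = 85,629 + 3,975 = 89,604, so u = 3,975/89,604 = 4.44%.
After the change, unemployed and labor force both fall by 1,885 → E = 85,629, U = 2,090, labor force = 87,719.
New unemployment rate = 2,090 / 87,719 = 2.38%.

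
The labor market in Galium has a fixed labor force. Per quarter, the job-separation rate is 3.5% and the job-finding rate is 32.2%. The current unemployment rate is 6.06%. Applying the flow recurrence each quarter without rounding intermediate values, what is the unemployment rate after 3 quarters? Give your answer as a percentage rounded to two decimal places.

Unemployment rate after three quarters ≈ 8.81%.

With a fixed labor force, u_{t+1} = u_t + s·(1−u_t) − f·u_t = u_t·(1−s−f) + s.
Here 1−s−f = 0.643 and s = 0.035.
u_1 = 0.060600 × 0.643 + 0.035 = 0.073966.
u_2 = 0.073966 × 0.643 + 0.035 = 0.082560.
u_3 = 0.082560 × 0.643 + 0.035 = 0.088086.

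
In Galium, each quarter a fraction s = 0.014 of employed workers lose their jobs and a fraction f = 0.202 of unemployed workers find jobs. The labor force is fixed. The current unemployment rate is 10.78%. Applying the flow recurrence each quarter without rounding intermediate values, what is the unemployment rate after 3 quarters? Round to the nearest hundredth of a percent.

Unemployment rate after three quarters ≈ 8.55%.

With a fixed labor force, u_{t+1} = u_t + s·(1−u_t) − f·u_t = u_t·(1−s−f) + s.
Here 1−s−f = 0.784 and s = 0.014.
u_1 = 0.107800 × 0.784 + 0.014 = 0.098515.
u_2 = 0.098515 × 0.784 + 0.014 = 0.091236.
u_3 = 0.091236 × 0.784 + 0.014 = 0.085529.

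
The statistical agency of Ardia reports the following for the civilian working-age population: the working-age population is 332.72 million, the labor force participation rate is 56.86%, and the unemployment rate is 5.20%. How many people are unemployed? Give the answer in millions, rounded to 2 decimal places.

Labor force = 0.5686 × 332.72 = 189.18 million.
Unemployed = 0.0520 × 189.18 ≈ 9.84 million.

About 9.84 million are unemployed.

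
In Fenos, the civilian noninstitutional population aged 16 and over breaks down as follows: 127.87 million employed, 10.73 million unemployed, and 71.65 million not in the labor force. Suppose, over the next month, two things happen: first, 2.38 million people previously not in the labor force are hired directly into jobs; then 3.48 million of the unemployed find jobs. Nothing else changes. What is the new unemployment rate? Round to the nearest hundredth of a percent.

Initially, labor force = 127.87 + 10.73 = 138.60 million, so u = 10.73/138.60 = 7.74%.
After the first change, employed and labor force both rise by 2.38; unemployed unchanged → E = 130.25, U = 10.73, labor force = 140.98 million.
After the second change, unemployed falls and employed rises by 3.48; labor force unchanged → E = 133.73, U = 7.25, labor force = 140.98 million.
New unemployment rate = 7.25 / 140.98 = 5.14%.

New unemployment rate ≈ 5.14%.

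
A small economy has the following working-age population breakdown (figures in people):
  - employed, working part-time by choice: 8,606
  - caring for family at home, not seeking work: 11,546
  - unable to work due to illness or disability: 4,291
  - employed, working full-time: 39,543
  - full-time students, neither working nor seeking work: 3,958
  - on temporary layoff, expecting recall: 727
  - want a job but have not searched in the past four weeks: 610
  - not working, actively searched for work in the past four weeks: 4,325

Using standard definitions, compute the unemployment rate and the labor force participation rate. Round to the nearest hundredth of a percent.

Unemployment rate ≈ 9.50%; labor force participation rate ≈ 72.28%.

Employed = 8,606 + 39,543 = 48,149.
Unemployed = 727 + 4,325 = 5,052 (jobless and actively searching, or on temporary layoff).
Labor force = 48,149 + 5,052 = 53,201.
Not in labor force = 11,546 + 4,291 + 3,958 + 610 = 20,405 (those not working and not actively searching are outside the labor force — including those who want a job but have given up searching).
Civilian working-age population = 53,201 + 20,405 = 73,606.
Unemployment rate = 5,052 / 53,201 = 9.50%.
Labor force participation rate = 53,201 / 73,606 = 72.28%.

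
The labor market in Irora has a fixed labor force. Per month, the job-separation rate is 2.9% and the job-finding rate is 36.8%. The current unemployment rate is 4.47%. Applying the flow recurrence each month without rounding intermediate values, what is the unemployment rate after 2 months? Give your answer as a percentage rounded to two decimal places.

Unemployment rate after two months ≈ 6.27%.

With a fixed labor force, u_{t+1} = u_t + s·(1−u_t) − f·u_t = u_t·(1−s−f) + s.
Here 1−s−f = 0.603 and s = 0.029.
u_1 = 0.044700 × 0.603 + 0.029 = 0.055954.
u_2 = 0.055954 × 0.603 + 0.029 = 0.062740.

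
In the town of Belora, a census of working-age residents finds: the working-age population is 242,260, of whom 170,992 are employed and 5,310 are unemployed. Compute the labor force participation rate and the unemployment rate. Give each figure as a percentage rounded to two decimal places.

Labor force = employed + unemployed = 170,992 + 5,310 = 176,302.
Unemployment rate = 5,310 / 176,302 = 3.01%.
Labor force participation rate = 176,302 / 242,260 = 72.77%.

Labor force participation rate ≈ 72.77%; unemployment rate ≈ 3.01%.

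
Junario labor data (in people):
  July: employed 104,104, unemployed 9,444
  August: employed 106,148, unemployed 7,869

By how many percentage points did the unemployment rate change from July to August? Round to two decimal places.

The unemployment rate changed by −1.42 percentage points.

July: labor force = 104,104 + 9,444 = 113,548; u = 9,444/113,548 = 8.32%.
August: labor force = 106,148 + 7,869 = 114,017; u = 7,869/114,017 = 6.90%.
Change = 6.90% − 8.32% = −1.42 pp.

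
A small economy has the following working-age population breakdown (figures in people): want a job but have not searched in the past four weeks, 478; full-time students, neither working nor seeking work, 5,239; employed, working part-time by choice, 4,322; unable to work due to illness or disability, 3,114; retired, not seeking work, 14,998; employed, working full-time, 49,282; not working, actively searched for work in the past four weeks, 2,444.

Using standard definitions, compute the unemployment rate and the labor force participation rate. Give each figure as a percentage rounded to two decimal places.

Unemployment rate ≈ 4.36%; labor force participation rate ≈ 70.17%.

Employed = 4,322 + 49,282 = 53,604.
Unemployed = 2,444.
Labor force = 53,604 + 2,444 = 56,048.
Not in labor force = 478 + 5,239 + 3,114 + 14,998 = 23,829 (those not working and not actively searching are outside the labor force — including those who want a job but have given up searching).
Civilian working-age population = 56,048 + 23,829 = 79,877.
Unemployment rate = 2,444 / 56,048 = 4.36%.
Labor force participation rate = 56,048 / 79,877 = 70.17%.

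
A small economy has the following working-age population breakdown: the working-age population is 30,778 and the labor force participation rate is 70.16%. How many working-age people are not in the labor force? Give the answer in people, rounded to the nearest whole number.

About 9,184 are not in the labor force.

Share not in the labor force = 1 − 0.7016 = 0.2984.
Not in labor force = 0.2984 × 30,778 ≈ 9,184.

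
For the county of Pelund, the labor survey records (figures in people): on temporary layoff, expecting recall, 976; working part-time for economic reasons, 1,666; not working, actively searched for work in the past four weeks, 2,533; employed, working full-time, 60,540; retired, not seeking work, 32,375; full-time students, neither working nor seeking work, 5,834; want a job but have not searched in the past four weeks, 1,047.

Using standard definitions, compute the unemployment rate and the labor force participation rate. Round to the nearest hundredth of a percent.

Employed = 1,666 + 60,540 = 62,206 (anyone who worked, including part-time for economic reasons, counts as employed).
Unemployed = 976 + 2,533 = 3,509 (jobless and actively searching, or on temporary layoff).
Labor force = 62,206 + 3,509 = 65,715.
Not in labor force = 32,375 + 5,834 + 1,047 = 39,256 (those not working and not actively searching are outside the labor force — including those who want a job but have given up searching).
Civilian working-age population = 65,715 + 39,256 = 104,971.
Unemployment rate = 3,509 / 65,715 = 5.34%.
Labor force participation rate = 65,715 / 104,971 = 62.60%.

Unemployment rate ≈ 5.34%; labor force participation rate ≈ 62.60%.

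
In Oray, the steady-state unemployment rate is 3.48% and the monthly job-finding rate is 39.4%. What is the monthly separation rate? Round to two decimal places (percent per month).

Separation rate ≈ 1.42% per month.

From u* = s/(s+f): s = u·f/(1−u).
s = 0.0348 × 39.4 / (1 − 0.0348) = 1.3711 / 0.9652 ≈ 1.42% per month.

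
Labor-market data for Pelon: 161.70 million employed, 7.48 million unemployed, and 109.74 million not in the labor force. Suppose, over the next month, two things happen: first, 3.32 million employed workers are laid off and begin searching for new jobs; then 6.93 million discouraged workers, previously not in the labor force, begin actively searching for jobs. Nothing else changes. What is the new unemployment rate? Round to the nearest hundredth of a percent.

Initially, labor force = 161.70 + 7.48 = 169.18 million, so u = 7.48/169.18 = 4.42%.
After the first change, employed falls and unemployed rises by 3.32; labor force unchanged → E = 158.38, U = 10.80, labor force = 169.18 million.
After the second change, unemployed and labor force both rise by 6.93 → E = 158.38, U = 17.73, labor force = 176.11 million.
New unemployment rate = 17.73 / 176.11 = 10.07%.

New unemployment rate ≈ 10.07%.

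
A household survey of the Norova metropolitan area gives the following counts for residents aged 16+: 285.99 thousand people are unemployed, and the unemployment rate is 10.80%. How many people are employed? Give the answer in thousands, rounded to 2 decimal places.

Labor force = U / u = 285.99 / 0.1080 ≈ 2,648.06 thousand.
Employed = labor force − unemployed = 2,648.06 − 285.99 = 2,362.07 thousand.

About 2,362.07 thousand are employed.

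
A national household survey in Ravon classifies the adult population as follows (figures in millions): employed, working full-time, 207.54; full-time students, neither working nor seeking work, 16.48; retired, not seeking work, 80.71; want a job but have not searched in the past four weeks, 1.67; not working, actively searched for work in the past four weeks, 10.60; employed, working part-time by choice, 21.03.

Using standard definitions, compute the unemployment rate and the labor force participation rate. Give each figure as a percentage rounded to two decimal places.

Employed = 207.54 + 21.03 = 228.57 million.
Unemployed = 10.60 million.
Labor force = 228.57 + 10.60 = 239.17 million.
Not in labor force = 16.48 + 80.71 + 1.67 = 98.86 million (those not working and not actively searching are outside the labor force — including those who want a job but have given up searching).
Civilian working-age population = 239.17 + 98.86 = 338.03 million.
Unemployment rate = 10.60 / 239.17 = 4.43%.
Labor force participation rate = 239.17 / 338.03 = 70.75%.

Unemployment rate ≈ 4.43%; labor force participation rate ≈ 70.75%.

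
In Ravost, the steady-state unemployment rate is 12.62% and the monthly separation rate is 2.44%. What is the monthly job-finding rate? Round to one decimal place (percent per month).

From u* = s/(s+f): f = s·(1−u)/u.
f = 2.44 × (1 − 0.1262) / 0.1262 = 2.1321 / 0.1262 ≈ 16.9% per month.

Job-finding rate ≈ 16.9% per month.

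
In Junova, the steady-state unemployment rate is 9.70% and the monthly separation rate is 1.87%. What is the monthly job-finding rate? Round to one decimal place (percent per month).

From u* = s/(s+f): f = s·(1−u)/u.
f = 1.87 × (1 − 0.0970) / 0.0970 = 1.6886 / 0.0970 ≈ 17.4% per month.

Job-finding rate ≈ 17.4% per month.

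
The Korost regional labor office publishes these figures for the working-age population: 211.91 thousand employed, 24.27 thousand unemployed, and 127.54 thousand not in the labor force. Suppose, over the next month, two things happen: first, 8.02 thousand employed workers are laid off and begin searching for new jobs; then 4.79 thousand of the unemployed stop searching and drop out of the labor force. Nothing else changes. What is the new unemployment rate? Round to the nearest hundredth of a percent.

New unemployment rate ≈ 11.88%.

Initially, labor force = 211.91 + 24.27 = 236.18 thousand, so u = 24.27/236.18 = 10.28%.
After the first change, employed falls and unemployed rises by 8.02; labor force unchanged → E = 203.89, U = 32.29, labor force = 236.18 thousand.
After the second change, unemployed and labor force both fall by 4.79 → E = 203.89, U = 27.50, labor force = 231.39 thousand.
New unemployment rate = 27.50 / 231.39 = 11.88%.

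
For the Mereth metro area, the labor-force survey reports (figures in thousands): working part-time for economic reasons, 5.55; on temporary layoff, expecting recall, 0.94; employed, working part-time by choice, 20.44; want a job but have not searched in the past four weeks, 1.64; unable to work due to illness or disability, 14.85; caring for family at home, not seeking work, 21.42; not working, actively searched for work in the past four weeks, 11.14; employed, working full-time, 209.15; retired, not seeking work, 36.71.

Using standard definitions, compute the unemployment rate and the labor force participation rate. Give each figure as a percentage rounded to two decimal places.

Employed = 5.55 + 20.44 + 209.15 = 235.14 thousand (anyone who worked, including part-time for economic reasons, counts as employed).
Unemployed = 0.94 + 11.14 = 12.08 thousand (jobless and actively searching, or on temporary layoff).
Labor force = 235.14 + 12.08 = 247.22 thousand.
Not in labor force = 1.64 + 14.85 + 21.42 + 36.71 = 74.62 thousand (those not working and not actively searching are outside the labor force — including those who want a job but have given up searching).
Civilian working-age population = 247.22 + 74.62 = 321.84 thousand.
Unemployment rate = 12.08 / 247.22 = 4.89%.
Labor force participation rate = 247.22 / 321.84 = 76.81%.

Unemployment rate ≈ 4.89%; labor force participation rate ≈ 76.81%.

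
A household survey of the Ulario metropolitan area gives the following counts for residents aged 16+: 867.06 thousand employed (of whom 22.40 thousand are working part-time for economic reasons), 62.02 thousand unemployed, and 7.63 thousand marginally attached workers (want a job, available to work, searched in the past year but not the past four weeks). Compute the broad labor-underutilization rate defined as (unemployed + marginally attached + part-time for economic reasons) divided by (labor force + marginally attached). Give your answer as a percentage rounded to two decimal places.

Labor force = 867.06 + 62.02 = 929.08 thousand.
Numerator = 62.02 + 7.63 + 22.40 = 92.05 thousand.
Denominator = 929.08 + 7.63 = 936.71 thousand.
Broad rate = 92.05 / 936.71 = 9.83%.

Broad underutilization rate ≈ 9.83%.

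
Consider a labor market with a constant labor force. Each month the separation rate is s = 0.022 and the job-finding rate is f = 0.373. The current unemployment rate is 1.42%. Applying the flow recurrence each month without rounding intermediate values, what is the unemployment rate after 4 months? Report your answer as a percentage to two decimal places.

Unemployment rate after four months ≈ 5.01%.

With a fixed labor force, u_{t+1} = u_t + s·(1−u_t) − f·u_t = u_t·(1−s−f) + s.
Here 1−s−f = 0.605 and s = 0.022.
u_1 = 0.014200 × 0.605 + 0.022 = 0.030591.
u_2 = 0.030591 × 0.605 + 0.022 = 0.040508.
u_3 = 0.040508 × 0.605 + 0.022 = 0.046507.
u_4 = 0.046507 × 0.605 + 0.022 = 0.050137.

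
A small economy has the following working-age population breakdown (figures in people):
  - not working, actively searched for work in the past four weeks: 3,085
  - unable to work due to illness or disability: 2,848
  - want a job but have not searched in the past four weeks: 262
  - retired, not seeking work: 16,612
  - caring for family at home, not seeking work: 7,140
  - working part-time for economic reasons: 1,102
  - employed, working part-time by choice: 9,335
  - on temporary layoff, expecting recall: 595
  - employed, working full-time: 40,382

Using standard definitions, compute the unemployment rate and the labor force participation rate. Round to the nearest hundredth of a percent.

Unemployment rate ≈ 6.75%; labor force participation rate ≈ 66.98%.

Employed = 1,102 + 9,335 + 40,382 = 50,819 (anyone who worked, including part-time for economic reasons, counts as employed).
Unemployed = 3,085 + 595 = 3,680 (jobless and actively searching, or on temporary layoff).
Labor force = 50,819 + 3,680 = 54,499.
Not in labor force = 2,848 + 262 + 16,612 + 7,140 = 26,862 (those not working and not actively searching are outside the labor force — including those who want a job but have given up searching).
Civilian working-age population = 54,499 + 26,862 = 81,361.
Unemployment rate = 3,680 / 54,499 = 6.75%.
Labor force participation rate = 54,499 / 81,361 = 66.98%.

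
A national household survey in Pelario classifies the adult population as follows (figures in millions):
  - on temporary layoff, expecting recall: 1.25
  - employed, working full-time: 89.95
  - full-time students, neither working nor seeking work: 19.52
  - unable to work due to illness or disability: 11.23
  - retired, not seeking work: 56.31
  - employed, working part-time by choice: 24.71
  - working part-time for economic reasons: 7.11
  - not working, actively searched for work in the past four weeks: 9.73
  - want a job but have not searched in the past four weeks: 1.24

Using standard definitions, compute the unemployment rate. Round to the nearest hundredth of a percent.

Employed = 89.95 + 24.71 + 7.11 = 121.77 million (anyone who worked, including part-time for economic reasons, counts as employed).
Unemployed = 1.25 + 9.73 = 10.98 million (jobless and actively searching, or on temporary layoff).
Labor force = 121.77 + 10.98 = 132.75 million.
Unemployment rate = 10.98 / 132.75 = 8.27%.

Unemployment rate ≈ 8.27%.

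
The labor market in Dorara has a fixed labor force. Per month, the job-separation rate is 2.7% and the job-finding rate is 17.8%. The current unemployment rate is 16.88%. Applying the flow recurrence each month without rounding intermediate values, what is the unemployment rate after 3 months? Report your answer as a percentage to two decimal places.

With a fixed labor force, u_{t+1} = u_t + s·(1−u_t) − f·u_t = u_t·(1−s−f) + s.
Here 1−s−f = 0.795 and s = 0.027.
u_1 = 0.168800 × 0.795 + 0.027 = 0.161196.
u_2 = 0.161196 × 0.795 + 0.027 = 0.155151.
u_3 = 0.155151 × 0.795 + 0.027 = 0.150345.

Unemployment rate after three months ≈ 15.03%.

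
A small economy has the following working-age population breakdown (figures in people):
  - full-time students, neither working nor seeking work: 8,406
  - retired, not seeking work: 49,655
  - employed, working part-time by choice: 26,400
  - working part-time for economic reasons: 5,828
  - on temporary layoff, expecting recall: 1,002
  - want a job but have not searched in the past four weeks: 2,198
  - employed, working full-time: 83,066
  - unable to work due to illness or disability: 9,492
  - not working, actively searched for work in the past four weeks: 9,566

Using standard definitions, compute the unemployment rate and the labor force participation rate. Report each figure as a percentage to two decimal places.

Employed = 26,400 + 5,828 + 83,066 = 115,294 (anyone who worked, including part-time for economic reasons, counts as employed).
Unemployed = 1,002 + 9,566 = 10,568 (jobless and actively searching, or on temporary layoff).
Labor force = 115,294 + 10,568 = 125,862.
Not in labor force = 8,406 + 49,655 + 2,198 + 9,492 = 69,751 (those not working and not actively searching are outside the labor force — including those who want a job but have given up searching).
Civilian working-age population = 125,862 + 69,751 = 195,613.
Unemployment rate = 10,568 / 125,862 = 8.40%.
Labor force participation rate = 125,862 / 195,613 = 64.34%.

Unemployment rate ≈ 8.40%; labor force participation rate ≈ 64.34%.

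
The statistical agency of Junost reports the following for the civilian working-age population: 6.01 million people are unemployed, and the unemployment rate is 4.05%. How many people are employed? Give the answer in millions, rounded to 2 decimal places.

About 142.39 million are employed.

Labor force = U / u = 6.01 / 0.0405 ≈ 148.40 million.
Employed = labor force − unemployed = 148.40 − 6.01 = 142.39 million.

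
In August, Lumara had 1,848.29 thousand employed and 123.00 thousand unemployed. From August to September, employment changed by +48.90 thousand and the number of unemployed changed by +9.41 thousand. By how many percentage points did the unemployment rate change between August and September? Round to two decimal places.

August: labor force = 1,848.29 + 123.00 = 1,971.29; u = 123.00/1,971.29 = 6.24%.
September: labor force = 1,897.19 + 132.41 = 2,029.60; u = 132.41/2,029.60 = 6.52%.
Change = 6.52% − 6.24% = +0.28 pp.

The unemployment rate changed by +0.28 percentage points.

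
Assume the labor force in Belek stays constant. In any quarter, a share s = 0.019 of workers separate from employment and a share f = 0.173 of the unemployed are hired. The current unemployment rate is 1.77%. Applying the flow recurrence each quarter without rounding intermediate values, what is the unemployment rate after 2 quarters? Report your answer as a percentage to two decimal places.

With a fixed labor force, u_{t+1} = u_t + s·(1−u_t) − f·u_t = u_t·(1−s−f) + s.
Here 1−s−f = 0.808 and s = 0.019.
u_1 = 0.017700 × 0.808 + 0.019 = 0.033302.
u_2 = 0.033302 × 0.808 + 0.019 = 0.045908.

Unemployment rate after two quarters ≈ 4.59%.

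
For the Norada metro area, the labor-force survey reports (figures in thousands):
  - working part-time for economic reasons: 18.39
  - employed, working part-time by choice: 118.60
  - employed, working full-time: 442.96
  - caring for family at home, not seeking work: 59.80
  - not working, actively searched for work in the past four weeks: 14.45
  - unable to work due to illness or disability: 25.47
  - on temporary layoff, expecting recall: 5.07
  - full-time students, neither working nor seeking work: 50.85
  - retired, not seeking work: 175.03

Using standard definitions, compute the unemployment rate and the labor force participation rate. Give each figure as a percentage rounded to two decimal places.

Employed = 18.39 + 118.60 + 442.96 = 579.95 thousand (anyone who worked, including part-time for economic reasons, counts as employed).
Unemployed = 14.45 + 5.07 = 19.52 thousand (jobless and actively searching, or on temporary layoff).
Labor force = 579.95 + 19.52 = 599.47 thousand.
Not in labor force = 59.80 + 25.47 + 50.85 + 175.03 = 311.15 thousand (those not working and not actively searching are outside the labor force).
Civilian working-age population = 599.47 + 311.15 = 910.62 thousand.
Unemployment rate = 19.52 / 599.47 = 3.26%.
Labor force participation rate = 599.47 / 910.62 = 65.83%.

Unemployment rate ≈ 3.26%; labor force participation rate ≈ 65.83%.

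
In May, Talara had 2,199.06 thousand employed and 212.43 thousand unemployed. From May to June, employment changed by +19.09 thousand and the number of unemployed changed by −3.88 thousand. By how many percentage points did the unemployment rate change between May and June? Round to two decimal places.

May: labor force = 2,199.06 + 212.43 = 2,411.49; u = 212.43/2,411.49 = 8.81%.
June: labor force = 2,218.15 + 208.55 = 2,426.70; u = 208.55/2,426.70 = 8.59%.
Change = 8.59% − 8.81% = −0.22 pp.

The unemployment rate changed by −0.22 percentage points.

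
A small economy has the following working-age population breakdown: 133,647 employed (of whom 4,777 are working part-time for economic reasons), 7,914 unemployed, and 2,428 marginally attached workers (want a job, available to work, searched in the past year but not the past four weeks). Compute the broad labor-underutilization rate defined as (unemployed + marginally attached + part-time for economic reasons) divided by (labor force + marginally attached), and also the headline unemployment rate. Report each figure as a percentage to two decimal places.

Broad underutilization rate ≈ 10.50%; headline unemployment rate ≈ 5.59%.

Labor force = 133,647 + 7,914 = 141,561.
Numerator = 7,914 + 2,428 + 4,777 = 15,119.
Denominator = 141,561 + 2,428 = 143,989.
Broad rate = 15,119 / 143,989 = 10.50%.
Headline unemployment rate = 7,914 / 141,561 = 5.59%.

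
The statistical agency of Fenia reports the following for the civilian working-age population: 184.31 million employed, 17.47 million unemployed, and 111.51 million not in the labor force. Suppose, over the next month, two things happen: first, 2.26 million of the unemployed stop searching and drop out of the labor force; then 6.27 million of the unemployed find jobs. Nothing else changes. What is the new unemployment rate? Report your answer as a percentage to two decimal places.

New unemployment rate ≈ 4.48%.

Initially, labor force = 184.31 + 17.47 = 201.78 million, so u = 17.47/201.78 = 8.66%.
After the first change, unemployed and labor force both fall by 2.26 → E = 184.31, U = 15.21, labor force = 199.52 million.
After the second change, unemployed falls and employed rises by 6.27; labor force unchanged → E = 190.58, U = 8.94, labor force = 199.52 million.
New unemployment rate = 8.94 / 199.52 = 4.48%.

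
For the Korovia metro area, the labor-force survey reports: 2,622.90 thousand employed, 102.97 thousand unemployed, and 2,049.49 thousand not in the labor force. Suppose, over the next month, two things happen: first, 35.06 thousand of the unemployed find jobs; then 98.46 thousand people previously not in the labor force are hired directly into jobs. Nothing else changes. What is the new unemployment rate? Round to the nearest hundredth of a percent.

Initially, labor force = 2,622.90 + 102.97 = 2,725.87 thousand, so u = 102.97/2,725.87 = 3.78%.
After the first change, unemployed falls and employed rises by 35.06; labor force unchanged → E = 2,657.96, U = 67.91, labor force = 2,725.87 thousand.
After the second change, employed and labor force both rise by 98.46; unemployed unchanged → E = 2,756.42, U = 67.91, labor force = 2,824.33 thousand.
New unemployment rate = 67.91 / 2,824.33 = 2.40%.

New unemployment rate ≈ 2.40%.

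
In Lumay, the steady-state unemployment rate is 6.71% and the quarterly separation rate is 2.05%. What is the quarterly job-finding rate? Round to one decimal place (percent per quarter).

Job-finding rate ≈ 28.5% per quarter.

From u* = s/(s+f): f = s·(1−u)/u.
f = 2.05 × (1 − 0.0671) / 0.0671 = 1.9124 / 0.0671 ≈ 28.5% per quarter.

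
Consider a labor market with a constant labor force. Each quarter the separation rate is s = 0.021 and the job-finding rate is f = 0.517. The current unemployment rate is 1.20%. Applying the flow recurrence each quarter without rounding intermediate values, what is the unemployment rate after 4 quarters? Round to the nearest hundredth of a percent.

With a fixed labor force, u_{t+1} = u_t + s·(1−u_t) − f·u_t = u_t·(1−s−f) + s.
Here 1−s−f = 0.462 and s = 0.021.
u_1 = 0.012000 × 0.462 + 0.021 = 0.026544.
u_2 = 0.026544 × 0.462 + 0.021 = 0.033263.
u_3 = 0.033263 × 0.462 + 0.021 = 0.036368.
u_4 = 0.036368 × 0.462 + 0.021 = 0.037802.

Unemployment rate after four quarters ≈ 3.78%.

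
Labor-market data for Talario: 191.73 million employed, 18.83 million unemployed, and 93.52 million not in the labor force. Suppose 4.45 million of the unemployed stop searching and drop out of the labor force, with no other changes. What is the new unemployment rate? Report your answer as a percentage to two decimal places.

New unemployment rate ≈ 6.98%.

Initially, labor force = 191.73 + 18.83 = 210.56 million, so u = 18.83/210.56 = 8.94%.
After the change, unemployed and labor force both fall by 4.45 → E = 191.73, U = 14.38, labor force = 206.11 million.
New unemployment rate = 14.38 / 206.11 = 6.98%.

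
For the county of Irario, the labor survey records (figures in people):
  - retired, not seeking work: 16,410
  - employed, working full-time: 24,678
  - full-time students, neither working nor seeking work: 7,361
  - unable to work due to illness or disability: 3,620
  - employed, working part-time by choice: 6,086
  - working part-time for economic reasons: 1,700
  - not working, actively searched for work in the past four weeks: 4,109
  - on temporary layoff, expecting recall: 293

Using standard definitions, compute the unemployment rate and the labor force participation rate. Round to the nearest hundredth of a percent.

Employed = 24,678 + 6,086 + 1,700 = 32,464 (anyone who worked, including part-time for economic reasons, counts as employed).
Unemployed = 4,109 + 293 = 4,402 (jobless and actively searching, or on temporary layoff).
Labor force = 32,464 + 4,402 = 36,866.
Not in labor force = 16,410 + 7,361 + 3,620 = 27,391 (those not working and not actively searching are outside the labor force).
Civilian working-age population = 36,866 + 27,391 = 64,257.
Unemployment rate = 4,402 / 36,866 = 11.94%.
Labor force participation rate = 36,866 / 64,257 = 57.37%.

Unemployment rate ≈ 11.94%; labor force participation rate ≈ 57.37%.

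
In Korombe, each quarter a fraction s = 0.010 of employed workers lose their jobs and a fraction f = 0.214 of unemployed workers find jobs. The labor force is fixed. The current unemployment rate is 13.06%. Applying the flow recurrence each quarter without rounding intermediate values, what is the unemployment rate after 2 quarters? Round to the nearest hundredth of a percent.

Unemployment rate after two quarters ≈ 9.64%.

With a fixed labor force, u_{t+1} = u_t + s·(1−u_t) − f·u_t = u_t·(1−s−f) + s.
Here 1−s−f = 0.776 and s = 0.010.
u_1 = 0.130600 × 0.776 + 0.010 = 0.111346.
u_2 = 0.111346 × 0.776 + 0.010 = 0.096404.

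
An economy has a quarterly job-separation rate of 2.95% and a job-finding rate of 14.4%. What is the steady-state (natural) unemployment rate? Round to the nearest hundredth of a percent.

Steady-state unemployment rate ≈ 17.00%.

At steady state the flows balance: s·E = f·U, so U/(E+U) = s/(s+f).
u* = 2.95 / (2.95 + 14.4) = 2.95 / 17.35 = 17.00%.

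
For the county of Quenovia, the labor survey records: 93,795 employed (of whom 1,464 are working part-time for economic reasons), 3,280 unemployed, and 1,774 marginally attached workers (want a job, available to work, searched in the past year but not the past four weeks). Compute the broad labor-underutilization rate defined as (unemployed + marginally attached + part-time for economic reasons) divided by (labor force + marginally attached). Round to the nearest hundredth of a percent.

Labor force = 93,795 + 3,280 = 97,075.
Numerator = 3,280 + 1,774 + 1,464 = 6,518.
Denominator = 97,075 + 1,774 = 98,849.
Broad rate = 6,518 / 98,849 = 6.59%.

Broad underutilization rate ≈ 6.59%.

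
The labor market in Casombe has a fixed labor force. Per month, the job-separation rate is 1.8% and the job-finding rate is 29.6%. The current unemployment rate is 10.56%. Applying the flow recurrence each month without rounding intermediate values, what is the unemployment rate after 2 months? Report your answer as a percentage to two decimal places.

With a fixed labor force, u_{t+1} = u_t + s·(1−u_t) − f·u_t = u_t·(1−s−f) + s.
Here 1−s−f = 0.686 and s = 0.018.
u_1 = 0.105600 × 0.686 + 0.018 = 0.090442.
u_2 = 0.090442 × 0.686 + 0.018 = 0.080043.

Unemployment rate after two months ≈ 8.00%.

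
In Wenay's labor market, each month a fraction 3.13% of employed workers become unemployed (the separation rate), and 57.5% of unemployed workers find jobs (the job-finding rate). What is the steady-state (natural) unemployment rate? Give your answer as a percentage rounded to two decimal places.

At steady state the flows balance: s·E = f·U, so U/(E+U) = s/(s+f).
u* = 3.13 / (3.13 + 57.5) = 3.13 / 60.63 = 5.16%.

Steady-state unemployment rate ≈ 5.16%.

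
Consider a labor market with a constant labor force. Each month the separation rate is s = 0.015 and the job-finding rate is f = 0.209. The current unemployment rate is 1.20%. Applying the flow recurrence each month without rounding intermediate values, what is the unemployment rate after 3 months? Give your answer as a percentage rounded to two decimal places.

With a fixed labor force, u_{t+1} = u_t + s·(1−u_t) − f·u_t = u_t·(1−s−f) + s.
Here 1−s−f = 0.776 and s = 0.015.
u_1 = 0.012000 × 0.776 + 0.015 = 0.024312.
u_2 = 0.024312 × 0.776 + 0.015 = 0.033866.
u_3 = 0.033866 × 0.776 + 0.015 = 0.041280.

Unemployment rate after three months ≈ 4.13%.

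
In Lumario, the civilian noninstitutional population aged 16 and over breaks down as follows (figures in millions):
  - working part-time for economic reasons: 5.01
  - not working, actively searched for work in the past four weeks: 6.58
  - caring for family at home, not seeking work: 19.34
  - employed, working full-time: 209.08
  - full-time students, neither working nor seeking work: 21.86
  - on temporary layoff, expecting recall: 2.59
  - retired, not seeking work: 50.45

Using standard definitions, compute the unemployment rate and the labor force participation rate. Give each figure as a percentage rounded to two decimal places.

Unemployment rate ≈ 4.11%; labor force participation rate ≈ 70.90%.

Employed = 5.01 + 209.08 = 214.09 million (anyone who worked, including part-time for economic reasons, counts as employed).
Unemployed = 6.58 + 2.59 = 9.17 million (jobless and actively searching, or on temporary layoff).
Labor force = 214.09 + 9.17 = 223.26 million.
Not in labor force = 19.34 + 21.86 + 50.45 = 91.65 million (those not working and not actively searching are outside the labor force).
Civilian working-age population = 223.26 + 91.65 = 314.91 million.
Unemployment rate = 9.17 / 223.26 = 4.11%.
Labor force participation rate = 223.26 / 314.91 = 70.90%.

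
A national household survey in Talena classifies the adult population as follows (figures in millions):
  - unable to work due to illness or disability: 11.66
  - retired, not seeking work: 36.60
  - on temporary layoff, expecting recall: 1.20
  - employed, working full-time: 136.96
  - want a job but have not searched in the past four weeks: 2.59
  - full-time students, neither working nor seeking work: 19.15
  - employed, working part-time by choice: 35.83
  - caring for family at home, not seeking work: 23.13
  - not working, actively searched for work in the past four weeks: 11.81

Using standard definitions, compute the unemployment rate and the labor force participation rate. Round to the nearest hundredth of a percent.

Unemployment rate ≈ 7.00%; labor force participation rate ≈ 66.61%.

Employed = 136.96 + 35.83 = 172.79 million.
Unemployed = 1.20 + 11.81 = 13.01 million (jobless and actively searching, or on temporary layoff).
Labor force = 172.79 + 13.01 = 185.80 million.
Not in labor force = 11.66 + 36.60 + 2.59 + 19.15 + 23.13 = 93.13 million (those not working and not actively searching are outside the labor force — including those who want a job but have given up searching).
Civilian working-age population = 185.80 + 93.13 = 278.93 million.
Unemployment rate = 13.01 / 185.80 = 7.00%.
Labor force participation rate = 185.80 / 278.93 = 66.61%.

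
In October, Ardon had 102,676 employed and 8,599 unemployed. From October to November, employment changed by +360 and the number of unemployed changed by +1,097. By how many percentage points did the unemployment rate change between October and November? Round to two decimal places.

October: labor force = 102,676 + 8,599 = 111,275; u = 8,599/111,275 = 7.73%.
November: labor force = 103,036 + 9,696 = 112,732; u = 9,696/112,732 = 8.60%.
Change = 8.60% − 7.73% = +0.87 pp.

The unemployment rate changed by +0.87 percentage points.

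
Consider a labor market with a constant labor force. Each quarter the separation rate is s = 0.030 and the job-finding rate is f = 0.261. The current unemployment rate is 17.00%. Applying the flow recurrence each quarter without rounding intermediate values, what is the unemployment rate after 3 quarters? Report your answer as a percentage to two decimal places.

With a fixed labor force, u_{t+1} = u_t + s·(1−u_t) − f·u_t = u_t·(1−s−f) + s.
Here 1−s−f = 0.709 and s = 0.030.
u_1 = 0.170000 × 0.709 + 0.030 = 0.150530.
u_2 = 0.150530 × 0.709 + 0.030 = 0.136726.
u_3 = 0.136726 × 0.709 + 0.030 = 0.126939.

Unemployment rate after three quarters ≈ 12.69%.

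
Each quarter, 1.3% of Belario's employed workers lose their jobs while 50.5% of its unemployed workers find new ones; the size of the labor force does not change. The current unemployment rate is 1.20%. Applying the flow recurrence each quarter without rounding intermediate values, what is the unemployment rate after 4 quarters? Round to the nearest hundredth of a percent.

With a fixed labor force, u_{t+1} = u_t + s·(1−u_t) − f·u_t = u_t·(1−s−f) + s.
Here 1−s−f = 0.482 and s = 0.013.
u_1 = 0.012000 × 0.482 + 0.013 = 0.018784.
u_2 = 0.018784 × 0.482 + 0.013 = 0.022054.
u_3 = 0.022054 × 0.482 + 0.013 = 0.023630.
u_4 = 0.023630 × 0.482 + 0.013 = 0.024390.

Unemployment rate after four quarters ≈ 2.44%.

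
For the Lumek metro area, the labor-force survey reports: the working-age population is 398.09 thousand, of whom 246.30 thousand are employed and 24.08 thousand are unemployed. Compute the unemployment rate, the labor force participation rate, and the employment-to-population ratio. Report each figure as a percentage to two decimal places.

Unemployment rate ≈ 8.91%; labor force participation rate ≈ 67.92%; employment-population ratio ≈ 61.87%.

Labor force = employed + unemployed = 246.30 + 24.08 = 270.38 thousand.
Unemployment rate = 24.08 / 270.38 = 8.91%.
Labor force participation rate = 270.38 / 398.09 = 67.92%.
Employment-population ratio = 246.30 / 398.09 = 61.87%.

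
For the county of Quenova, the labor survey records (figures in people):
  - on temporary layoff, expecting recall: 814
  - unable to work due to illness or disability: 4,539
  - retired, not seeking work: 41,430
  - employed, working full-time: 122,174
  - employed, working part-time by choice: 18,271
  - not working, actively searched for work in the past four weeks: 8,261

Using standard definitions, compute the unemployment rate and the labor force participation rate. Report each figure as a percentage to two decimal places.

Unemployment rate ≈ 6.07%; labor force participation rate ≈ 76.49%.

Employed = 122,174 + 18,271 = 140,445.
Unemployed = 814 + 8,261 = 9,075 (jobless and actively searching, or on temporary layoff).
Labor force = 140,445 + 9,075 = 149,520.
Not in labor force = 4,539 + 41,430 = 45,969 (those not working and not actively searching are outside the labor force).
Civilian working-age population = 149,520 + 45,969 = 195,489.
Unemployment rate = 9,075 / 149,520 = 6.07%.
Labor force participation rate = 149,520 / 195,489 = 76.49%.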